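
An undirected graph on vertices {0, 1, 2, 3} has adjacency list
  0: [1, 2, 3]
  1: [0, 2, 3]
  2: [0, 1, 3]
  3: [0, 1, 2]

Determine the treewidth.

A width-3 tree decomposition is:
Bags: B1 = {0, 1, 2, 3}
Tree: (single bag)
With just one bag of size 4, the width is 4 − 1 = 3, so tw(G) ≤ 3. Conversely, {0, 1, 2, 3} is a clique of size 4, and the vertices of any clique must share a bag in every tree decomposition; so some bag has ≥ 4 vertices and tw(G) ≥ 3. Hence tw(G) = 3 exactly.

3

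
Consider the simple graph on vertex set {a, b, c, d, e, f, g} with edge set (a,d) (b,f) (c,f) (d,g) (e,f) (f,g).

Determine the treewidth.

1

A width-1 tree decomposition is:
Bags: B1 = {d, g}  B2 = {a, d}  B3 = {f, g}  B4 = {e, f}  B5 = {c, f}  B6 = {b, f}
Tree: B1–B2, B1–B3, B3–B4, B4–B5, B3–B6
Each bag holds 2 vertices, so the decomposition has width 1, which upper-bounds the treewidth. G has an edge, so its treewidth is at least 1. Hence tw(G) = 1 exactly.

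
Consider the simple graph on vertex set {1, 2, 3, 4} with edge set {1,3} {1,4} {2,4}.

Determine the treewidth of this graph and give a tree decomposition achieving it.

Treewidth 1.
Bags: B1 = {2, 4}  B2 = {1, 4}  B3 = {1, 3}
Tree: B1–B2, B2–B3

Each bag holds 2 vertices, so the decomposition has width 1, which upper-bounds the treewidth. G has an edge, so its treewidth is at least 1. Hence tw(G) = 1 exactly.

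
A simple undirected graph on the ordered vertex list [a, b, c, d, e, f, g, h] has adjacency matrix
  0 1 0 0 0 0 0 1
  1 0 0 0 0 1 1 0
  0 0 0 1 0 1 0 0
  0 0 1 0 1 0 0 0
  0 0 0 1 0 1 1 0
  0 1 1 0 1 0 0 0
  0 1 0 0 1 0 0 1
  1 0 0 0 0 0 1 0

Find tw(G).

A width-2 tree decomposition is:
Bags: B1 = {c, d, f}  B2 = {d, e, f}  B3 = {b, e, f}  B4 = {b, e, g}  B5 = {a, b, g}  B6 = {a, g, h}
Tree: B1–B2, B2–B3, B3–B4, B4–B5, B5–B6
Every bag has size at most 3, so the width is 3 − 1 = 2 and tw(G) ≤ 2. Since c–d–e–f–c is a cycle in G, G is not acyclic. Forests are exactly the graphs of treewidth ≤ 1, so tw(G) ≥ 2. The upper and lower bounds meet at 2, so that is the treewidth.

2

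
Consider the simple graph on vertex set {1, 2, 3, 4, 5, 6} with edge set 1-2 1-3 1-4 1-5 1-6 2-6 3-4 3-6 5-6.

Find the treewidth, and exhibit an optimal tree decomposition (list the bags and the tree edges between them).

Treewidth 2.
One optimal decomposition is:
Bags: B1 = {1, 3, 6}  B2 = {1, 5, 6}  B3 = {1, 3, 4}  B4 = {1, 2, 6}
Tree: B1–B2, B1–B3, B2–B4

The largest bag has 3 vertices, giving width 2; this decomposition certifies tw(G) ≤ 2. For the lower bound, the 3 vertices {1, 3, 4} are pairwise adjacent, and any tree decomposition puts a clique entirely inside one bag — forcing width ≥ 2. Combining the bounds, tw(G) = 2.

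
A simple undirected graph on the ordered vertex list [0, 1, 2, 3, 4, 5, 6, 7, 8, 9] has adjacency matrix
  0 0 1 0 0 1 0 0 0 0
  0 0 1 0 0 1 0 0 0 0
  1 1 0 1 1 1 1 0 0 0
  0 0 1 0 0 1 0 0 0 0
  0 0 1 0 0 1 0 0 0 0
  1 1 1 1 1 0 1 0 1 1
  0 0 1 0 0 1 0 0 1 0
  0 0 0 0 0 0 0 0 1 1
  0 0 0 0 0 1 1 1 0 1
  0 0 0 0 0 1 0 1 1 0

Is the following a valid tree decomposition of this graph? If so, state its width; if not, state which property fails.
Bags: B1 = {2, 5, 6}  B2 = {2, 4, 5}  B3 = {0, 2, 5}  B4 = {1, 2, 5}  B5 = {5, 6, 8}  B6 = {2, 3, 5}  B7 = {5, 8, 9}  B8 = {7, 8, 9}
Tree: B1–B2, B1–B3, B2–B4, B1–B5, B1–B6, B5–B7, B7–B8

Checking the three conditions: (i) the bags cover all of {0, 1, 2, 3, 4, 5, 6, 7, 8, 9}; (ii) for each edge, some bag contains both endpoints; (iii) the bags containing any fixed vertex form a subtree. All hold, so the decomposition is valid with width 3 − 1 = 2.

Yes; width 2.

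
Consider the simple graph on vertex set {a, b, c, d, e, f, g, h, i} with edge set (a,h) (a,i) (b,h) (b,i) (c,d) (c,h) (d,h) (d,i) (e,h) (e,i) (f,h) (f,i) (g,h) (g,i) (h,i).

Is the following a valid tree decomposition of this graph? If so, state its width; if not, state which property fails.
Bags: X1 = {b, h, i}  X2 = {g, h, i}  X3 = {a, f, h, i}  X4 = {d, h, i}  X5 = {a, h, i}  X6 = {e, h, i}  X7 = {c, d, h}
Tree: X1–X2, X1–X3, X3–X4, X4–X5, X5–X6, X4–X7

A tree decomposition must satisfy three properties: every vertex lies in some bag; for every edge, both endpoints lie together in some bag; and for every vertex, the bags containing it form a connected subtree. Here bags containing vertex a are not connected in the tree, so the decomposition is invalid.

No — bags containing vertex a are not connected in the tree.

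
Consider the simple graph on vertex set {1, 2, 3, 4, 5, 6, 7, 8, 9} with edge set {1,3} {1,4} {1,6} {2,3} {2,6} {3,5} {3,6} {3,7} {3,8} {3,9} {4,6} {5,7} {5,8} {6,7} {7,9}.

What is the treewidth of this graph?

2

A width-2 tree decomposition is:
Bags: B1 = {3, 6, 7}  B2 = {3, 5, 7}  B3 = {2, 3, 6}  B4 = {3, 5, 8}  B5 = {1, 3, 6}  B6 = {1, 4, 6}  B7 = {3, 7, 9}
Tree: B1–B2, B1–B3, B2–B4, B3–B5, B5–B6, B2–B7
Every bag has size at most 3, so the width is 3 − 1 = 2 and tw(G) ≤ 2. On the other hand G contains the 3-clique {3, 5, 8}. A clique must lie in a single bag of any decomposition, so no decomposition can have width below 2. Therefore the treewidth is 2.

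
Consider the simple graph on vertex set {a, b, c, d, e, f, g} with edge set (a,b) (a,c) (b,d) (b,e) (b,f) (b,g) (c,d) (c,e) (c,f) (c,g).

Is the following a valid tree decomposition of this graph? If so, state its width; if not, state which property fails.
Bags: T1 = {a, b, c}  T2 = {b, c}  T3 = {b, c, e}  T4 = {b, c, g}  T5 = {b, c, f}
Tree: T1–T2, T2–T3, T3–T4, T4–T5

A tree decomposition must satisfy three properties: every vertex lies in some bag; for every edge, both endpoints lie together in some bag; and for every vertex, the bags containing it form a connected subtree. Here vertex d appears in no bag, so the decomposition is invalid.

No — vertex d appears in no bag.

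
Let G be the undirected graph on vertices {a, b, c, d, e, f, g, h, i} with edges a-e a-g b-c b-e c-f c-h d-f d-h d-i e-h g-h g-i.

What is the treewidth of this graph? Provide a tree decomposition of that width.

Treewidth 3.
One optimal decomposition is:
Bags: B1 = {a, e, g, i}  B2 = {e, g, h, i}  B3 = {d, e, h, i}  B4 = {b, d, e, h}  B5 = {b, c, d, h}  B6 = {b, c, d, f}
Tree: B1–B2, B2–B3, B3–B4, B4–B5, B5–B6

Each bag holds 4 vertices, so the decomposition has width 3, which upper-bounds the treewidth. For the lower bound: the 4 vertex sets {a,g,i}, {e}, {h}, {b,c,d,f} are disjoint, each induces a connected subgraph, and every pair is joined by at least one edge of G. Contracting each set to a single vertex therefore yields K_{4} as a minor, and since treewidth is minor-monotone, tw(G) ≥ tw(K_{4}) = 3. Hence tw(G) = 3 exactly.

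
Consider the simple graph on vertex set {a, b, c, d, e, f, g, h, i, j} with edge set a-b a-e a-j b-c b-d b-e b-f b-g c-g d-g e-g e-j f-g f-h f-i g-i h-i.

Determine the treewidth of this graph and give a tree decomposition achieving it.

The largest bag has 3 vertices, giving width 2; this decomposition certifies tw(G) ≤ 2. Conversely, {b, d, g} is a clique of size 3, and the vertices of any clique must share a bag in every tree decomposition; so some bag has ≥ 3 vertices and tw(G) ≥ 2. Therefore the treewidth is 2.

Treewidth 2.
Bags: B1 = {b, e, g}  B2 = {b, c, g}  B3 = {b, f, g}  B4 = {b, d, g}  B5 = {a, b, e}  B6 = {f, g, i}  B7 = {a, e, j}  B8 = {f, h, i}
Tree: B1–B2, B1–B3, B2–B4, B1–B5, B3–B6, B5–B7, B6–B8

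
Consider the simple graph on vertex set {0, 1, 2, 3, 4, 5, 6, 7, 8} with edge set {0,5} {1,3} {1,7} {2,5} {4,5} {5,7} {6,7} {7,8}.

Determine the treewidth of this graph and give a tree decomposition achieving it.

Every bag has size at most 2, so the width is 2 − 1 = 1 and tw(G) ≤ 1. Any graph with an edge has treewidth ≥ 1, and G has the edge 5–7. Therefore the treewidth is 1.

Treewidth 1.
One such decomposition:
Bags: B1 = {5, 7}  B2 = {4, 5}  B3 = {2, 5}  B4 = {1, 7}  B5 = {0, 5}  B6 = {1, 3}  B7 = {7, 8}  B8 = {6, 7}
Tree: B1–B2, B2–B3, B1–B4, B1–B5, B4–B6, B4–B7, B1–B8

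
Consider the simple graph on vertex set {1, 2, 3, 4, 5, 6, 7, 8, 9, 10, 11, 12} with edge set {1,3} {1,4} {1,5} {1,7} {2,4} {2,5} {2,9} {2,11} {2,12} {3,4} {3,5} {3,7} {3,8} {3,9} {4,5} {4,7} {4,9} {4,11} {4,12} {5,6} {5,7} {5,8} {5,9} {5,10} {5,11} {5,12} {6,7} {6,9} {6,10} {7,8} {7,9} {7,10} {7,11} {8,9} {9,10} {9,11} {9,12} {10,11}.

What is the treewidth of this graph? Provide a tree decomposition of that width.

Each bag holds 5 vertices, so the decomposition has width 4, which upper-bounds the treewidth. On the other hand G contains the 5-clique {1, 3, 4, 5, 7}. A clique must lie in a single bag of any decomposition, so no decomposition can have width below 4. The upper and lower bounds meet at 4, so that is the treewidth.

Treewidth 4.
One such decomposition:
Bags: B1 = {5, 7, 9, 10, 11}  B2 = {4, 5, 7, 9, 11}  B3 = {3, 4, 5, 7, 9}  B4 = {1, 3, 4, 5, 7}  B5 = {5, 6, 7, 9, 10}  B6 = {2, 4, 5, 9, 11}  B7 = {3, 5, 7, 8, 9}  B8 = {2, 4, 5, 9, 12}
Tree: B1–B2, B2–B3, B3–B4, B1–B5, B2–B6, B3–B7, B6–B8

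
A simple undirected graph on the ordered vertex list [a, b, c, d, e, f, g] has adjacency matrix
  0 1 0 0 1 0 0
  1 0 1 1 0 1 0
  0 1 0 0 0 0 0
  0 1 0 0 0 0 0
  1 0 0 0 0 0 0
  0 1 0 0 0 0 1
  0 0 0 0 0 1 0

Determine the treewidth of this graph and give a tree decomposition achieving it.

The largest bag has 2 vertices, giving width 1; this decomposition certifies tw(G) ≤ 1. G has an edge, so its treewidth is at least 1. Combining the bounds, tw(G) = 1.

Treewidth 1.
One optimal decomposition is:
Bags: B1 = {a, b}  B2 = {a, e}  B3 = {b, f}  B4 = {f, g}  B5 = {b, d}  B6 = {b, c}
Tree: B1–B2, B1–B3, B3–B4, B3–B5, B5–B6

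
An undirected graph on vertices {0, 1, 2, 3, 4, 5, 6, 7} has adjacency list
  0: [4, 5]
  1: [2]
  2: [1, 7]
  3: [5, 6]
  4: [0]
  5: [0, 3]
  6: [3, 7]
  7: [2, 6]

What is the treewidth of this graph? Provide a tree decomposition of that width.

Treewidth 1.
One optimal decomposition is:
Bags: B1 = {0, 4}  B2 = {0, 5}  B3 = {3, 5}  B4 = {3, 6}  B5 = {6, 7}  B6 = {2, 7}  B7 = {1, 2}
Tree: B1–B2, B2–B3, B3–B4, B4–B5, B5–B6, B6–B7

The largest bag has 2 vertices, giving width 1; this decomposition certifies tw(G) ≤ 1. Since G has at least one edge (e.g. 4–0), it is not an edgeless graph, so tw(G) ≥ 1. The upper and lower bounds meet at 1, so that is the treewidth.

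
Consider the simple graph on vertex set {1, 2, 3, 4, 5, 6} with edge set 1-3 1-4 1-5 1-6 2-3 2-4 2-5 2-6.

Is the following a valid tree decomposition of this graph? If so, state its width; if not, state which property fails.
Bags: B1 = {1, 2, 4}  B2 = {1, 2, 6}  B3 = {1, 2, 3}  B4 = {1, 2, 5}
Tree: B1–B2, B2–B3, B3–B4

Checking the three conditions: (i) the bags cover all of {1, 2, 3, 4, 5, 6}; (ii) for each edge, some bag contains both endpoints; (iii) the bags containing any fixed vertex form a subtree. All hold, so the decomposition is valid with width 3 − 1 = 2.

Yes; width 2.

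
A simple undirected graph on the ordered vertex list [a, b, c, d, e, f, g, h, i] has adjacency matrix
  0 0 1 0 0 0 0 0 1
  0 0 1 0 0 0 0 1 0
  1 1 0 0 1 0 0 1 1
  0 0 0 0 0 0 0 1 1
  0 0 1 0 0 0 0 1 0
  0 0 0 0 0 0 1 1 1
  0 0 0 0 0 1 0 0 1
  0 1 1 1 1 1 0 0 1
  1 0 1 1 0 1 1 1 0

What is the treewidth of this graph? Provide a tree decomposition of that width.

Treewidth 2.
Bags: B1 = {c, h, i}  B2 = {b, c, h}  B3 = {d, h, i}  B4 = {f, h, i}  B5 = {a, c, i}  B6 = {f, g, i}  B7 = {c, e, h}
Tree: B1–B2, B1–B3, B1–B4, B1–B5, B4–B6, B1–B7

The largest bag has 3 vertices, giving width 2; this decomposition certifies tw(G) ≤ 2. Conversely, {f, g, i} is a clique of size 3, and the vertices of any clique must share a bag in every tree decomposition; so some bag has ≥ 3 vertices and tw(G) ≥ 2. The upper and lower bounds meet at 2, so that is the treewidth.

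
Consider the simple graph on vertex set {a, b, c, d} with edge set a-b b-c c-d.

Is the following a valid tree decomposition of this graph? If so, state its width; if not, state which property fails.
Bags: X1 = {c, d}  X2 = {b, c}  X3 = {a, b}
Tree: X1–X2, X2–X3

Vertex coverage: the bags together contain {a, b, c, d}, the full vertex set. Edge coverage: each edge of G has both endpoints in at least one bag. Running intersection: for every vertex, the bags containing it form a connected subtree. All three properties hold, so this is a valid tree decomposition of width max|bag| − 1 = 1, and hence tw(G) ≤ 1.

Yes; width 1.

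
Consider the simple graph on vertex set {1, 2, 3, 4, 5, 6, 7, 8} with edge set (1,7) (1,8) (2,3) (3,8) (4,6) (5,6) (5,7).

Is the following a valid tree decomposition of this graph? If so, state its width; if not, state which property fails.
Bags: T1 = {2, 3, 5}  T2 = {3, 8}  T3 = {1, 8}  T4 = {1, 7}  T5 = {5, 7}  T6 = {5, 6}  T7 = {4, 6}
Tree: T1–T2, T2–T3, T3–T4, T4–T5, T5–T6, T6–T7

No — bags containing vertex 5 are not connected in the tree.

A tree decomposition must satisfy three properties: every vertex lies in some bag; for every edge, both endpoints lie together in some bag; and for every vertex, the bags containing it form a connected subtree. Here bags containing vertex 5 are not connected in the tree, so the decomposition is invalid.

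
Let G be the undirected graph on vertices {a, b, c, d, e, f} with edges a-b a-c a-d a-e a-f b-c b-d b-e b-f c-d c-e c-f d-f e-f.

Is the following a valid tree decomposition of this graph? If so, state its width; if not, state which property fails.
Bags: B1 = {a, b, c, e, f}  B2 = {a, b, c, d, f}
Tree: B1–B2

Every vertex of G appears in some bag (union = {a, b, c, d, e, f}); every edge is covered by a bag; and for each vertex v the set of bags containing v is connected in the bag tree. The decomposition is therefore valid. The largest bag has 5 vertices, so the width is 4.

Yes; width 4.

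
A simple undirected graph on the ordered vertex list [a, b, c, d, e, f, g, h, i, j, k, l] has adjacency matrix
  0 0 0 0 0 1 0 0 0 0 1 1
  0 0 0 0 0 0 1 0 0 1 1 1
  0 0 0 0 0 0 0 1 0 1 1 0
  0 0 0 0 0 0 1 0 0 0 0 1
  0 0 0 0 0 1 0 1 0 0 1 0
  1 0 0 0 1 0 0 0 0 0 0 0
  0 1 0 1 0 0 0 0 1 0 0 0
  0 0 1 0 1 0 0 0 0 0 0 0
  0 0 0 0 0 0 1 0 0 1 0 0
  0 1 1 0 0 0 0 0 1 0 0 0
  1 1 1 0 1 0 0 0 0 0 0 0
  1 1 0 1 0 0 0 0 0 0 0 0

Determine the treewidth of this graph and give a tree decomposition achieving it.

Treewidth 3.
Bags: B1 = {c, e, f, h}  B2 = {c, e, f, k}  B3 = {a, c, f, k}  B4 = {a, c, j, k}  B5 = {a, b, j, k}  B6 = {a, b, j, l}  B7 = {b, i, j, l}  B8 = {b, g, i, l}  B9 = {d, g, i, l}
Tree: B1–B2, B2–B3, B3–B4, B4–B5, B5–B6, B6–B7, B7–B8, B8–B9

The largest bag has 4 vertices, giving width 3; this decomposition certifies tw(G) ≤ 3. For the lower bound: the 4 vertex sets {e,f,h}, {c}, {k}, {a,b,j,l} are disjoint, each induces a connected subgraph, and every pair is joined by at least one edge of G. Contracting each set to a single vertex therefore yields K_{4} as a minor, and since treewidth is minor-monotone, tw(G) ≥ tw(K_{4}) = 3. The upper and lower bounds meet at 3, so that is the treewidth.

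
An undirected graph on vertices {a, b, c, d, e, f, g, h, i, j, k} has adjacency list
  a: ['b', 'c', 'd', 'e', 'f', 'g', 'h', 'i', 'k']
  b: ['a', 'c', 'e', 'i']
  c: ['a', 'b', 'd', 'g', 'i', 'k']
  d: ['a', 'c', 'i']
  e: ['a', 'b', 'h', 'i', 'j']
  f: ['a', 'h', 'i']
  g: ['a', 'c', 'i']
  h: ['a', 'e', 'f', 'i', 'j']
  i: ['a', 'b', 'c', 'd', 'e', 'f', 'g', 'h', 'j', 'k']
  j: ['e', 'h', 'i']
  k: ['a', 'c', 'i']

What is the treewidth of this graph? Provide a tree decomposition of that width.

Treewidth 3.
Bags: B1 = {a, b, c, i}  B2 = {a, c, g, i}  B3 = {a, c, d, i}  B4 = {a, c, i, k}  B5 = {a, b, e, i}  B6 = {a, e, h, i}  B7 = {a, f, h, i}  B8 = {e, h, i, j}
Tree: B1–B2, B2–B3, B2–B4, B1–B5, B5–B6, B6–B7, B6–B8

Each bag holds 4 vertices, so the decomposition has width 3, which upper-bounds the treewidth. For the lower bound, the 4 vertices {e, h, i, j} are pairwise adjacent, and any tree decomposition puts a clique entirely inside one bag — forcing width ≥ 3. The upper and lower bounds meet at 3, so that is the treewidth.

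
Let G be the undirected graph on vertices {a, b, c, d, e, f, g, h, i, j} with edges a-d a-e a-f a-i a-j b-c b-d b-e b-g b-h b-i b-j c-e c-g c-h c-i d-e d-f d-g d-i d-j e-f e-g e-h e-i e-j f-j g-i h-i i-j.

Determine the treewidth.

A width-4 tree decomposition is:
Bags: B1 = {a, d, e, i, j}  B2 = {a, d, e, f, j}  B3 = {b, d, e, i, j}  B4 = {b, d, e, g, i}  B5 = {b, c, e, g, i}  B6 = {b, c, e, h, i}
Tree: B1–B2, B1–B3, B3–B4, B4–B5, B5–B6
Every bag has size at most 5, so the width is 5 − 1 = 4 and tw(G) ≤ 4. For the lower bound, the 5 vertices {a, d, e, f, j} are pairwise adjacent, and any tree decomposition puts a clique entirely inside one bag — forcing width ≥ 4. Hence tw(G) = 4 exactly.

4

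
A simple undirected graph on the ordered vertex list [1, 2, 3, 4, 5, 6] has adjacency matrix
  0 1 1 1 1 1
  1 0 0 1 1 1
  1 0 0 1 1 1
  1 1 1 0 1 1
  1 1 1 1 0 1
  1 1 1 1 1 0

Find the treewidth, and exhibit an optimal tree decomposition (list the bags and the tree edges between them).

Treewidth 4.
One such decomposition:
Bags: B1 = {1, 3, 4, 5, 6}  B2 = {1, 2, 4, 5, 6}
Tree: B1–B2

Every bag has size at most 5, so the width is 5 − 1 = 4 and tw(G) ≤ 4. Conversely, {1, 2, 4, 5, 6} is a clique of size 5, and the vertices of any clique must share a bag in every tree decomposition; so some bag has ≥ 5 vertices and tw(G) ≥ 4. Therefore the treewidth is 4.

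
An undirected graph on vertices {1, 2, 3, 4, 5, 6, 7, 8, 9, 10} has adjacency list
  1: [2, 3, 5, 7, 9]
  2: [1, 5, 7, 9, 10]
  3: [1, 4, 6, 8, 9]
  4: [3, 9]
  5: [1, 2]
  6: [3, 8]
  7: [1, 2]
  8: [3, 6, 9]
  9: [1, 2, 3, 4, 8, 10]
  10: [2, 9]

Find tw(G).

2

A width-2 tree decomposition is:
Bags: B1 = {1, 3, 9}  B2 = {1, 2, 9}  B3 = {1, 2, 5}  B4 = {3, 4, 9}  B5 = {3, 8, 9}  B6 = {3, 6, 8}  B7 = {1, 2, 7}  B8 = {2, 9, 10}
Tree: B1–B2, B2–B3, B1–B4, B4–B5, B5–B6, B2–B7, B2–B8
Every bag has size at most 3, so the width is 3 − 1 = 2 and tw(G) ≤ 2. For the lower bound, the 3 vertices {2, 9, 10} are pairwise adjacent, and any tree decomposition puts a clique entirely inside one bag — forcing width ≥ 2. Therefore the treewidth is 2.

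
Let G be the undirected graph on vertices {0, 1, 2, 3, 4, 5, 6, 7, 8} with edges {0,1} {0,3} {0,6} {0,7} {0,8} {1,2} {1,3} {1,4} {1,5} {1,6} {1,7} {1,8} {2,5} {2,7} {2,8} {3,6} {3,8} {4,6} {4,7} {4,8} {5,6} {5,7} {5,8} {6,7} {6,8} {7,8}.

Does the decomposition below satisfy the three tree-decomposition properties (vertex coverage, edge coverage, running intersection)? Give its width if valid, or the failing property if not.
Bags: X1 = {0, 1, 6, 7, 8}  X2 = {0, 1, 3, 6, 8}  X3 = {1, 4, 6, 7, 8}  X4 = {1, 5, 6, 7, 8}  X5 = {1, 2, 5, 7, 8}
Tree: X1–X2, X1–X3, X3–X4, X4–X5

Checking the three conditions: (i) the bags cover all of {0, 1, 2, 3, 4, 5, 6, 7, 8}; (ii) for each edge, some bag contains both endpoints; (iii) the bags containing any fixed vertex form a subtree. All hold, so the decomposition is valid with width 5 − 1 = 4.

Yes; width 4.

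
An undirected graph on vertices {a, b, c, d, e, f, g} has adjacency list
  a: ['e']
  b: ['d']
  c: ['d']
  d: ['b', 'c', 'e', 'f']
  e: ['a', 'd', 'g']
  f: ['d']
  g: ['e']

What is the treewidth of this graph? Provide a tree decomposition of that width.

Treewidth 1.
Bags: B1 = {a, e}  B2 = {d, e}  B3 = {d, f}  B4 = {b, d}  B5 = {c, d}  B6 = {e, g}
Tree: B1–B2, B2–B3, B2–B4, B4–B5, B1–B6

The largest bag has 2 vertices, giving width 1; this decomposition certifies tw(G) ≤ 1. Since G has at least one edge (e.g. e–a), it is not an edgeless graph, so tw(G) ≥ 1. Combining the bounds, tw(G) = 1.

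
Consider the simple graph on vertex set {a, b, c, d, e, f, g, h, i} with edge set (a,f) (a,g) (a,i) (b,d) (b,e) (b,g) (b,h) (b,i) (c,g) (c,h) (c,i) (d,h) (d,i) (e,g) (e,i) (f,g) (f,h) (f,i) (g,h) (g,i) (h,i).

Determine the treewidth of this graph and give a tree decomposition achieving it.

Treewidth 3.
One such decomposition:
Bags: B1 = {c, g, h, i}  B2 = {f, g, h, i}  B3 = {b, g, h, i}  B4 = {b, d, h, i}  B5 = {b, e, g, i}  B6 = {a, f, g, i}
Tree: B1–B2, B2–B3, B3–B4, B3–B5, B2–B6

Each bag holds 4 vertices, so the decomposition has width 3, which upper-bounds the treewidth. On the other hand G contains the 4-clique {b, d, h, i}. A clique must lie in a single bag of any decomposition, so no decomposition can have width below 3. Combining the bounds, tw(G) = 3.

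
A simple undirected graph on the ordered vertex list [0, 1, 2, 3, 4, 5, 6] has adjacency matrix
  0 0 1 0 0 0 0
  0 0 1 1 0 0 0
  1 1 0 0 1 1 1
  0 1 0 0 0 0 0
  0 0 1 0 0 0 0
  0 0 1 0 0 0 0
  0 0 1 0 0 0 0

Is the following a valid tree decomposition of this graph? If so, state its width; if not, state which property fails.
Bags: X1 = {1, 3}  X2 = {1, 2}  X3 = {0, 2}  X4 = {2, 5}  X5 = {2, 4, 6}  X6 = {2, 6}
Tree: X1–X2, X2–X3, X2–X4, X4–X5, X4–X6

No — bags containing vertex 6 are not connected in the tree.

A tree decomposition must satisfy three properties: every vertex lies in some bag; for every edge, both endpoints lie together in some bag; and for every vertex, the bags containing it form a connected subtree. Here bags containing vertex 6 are not connected in the tree, so the decomposition is invalid.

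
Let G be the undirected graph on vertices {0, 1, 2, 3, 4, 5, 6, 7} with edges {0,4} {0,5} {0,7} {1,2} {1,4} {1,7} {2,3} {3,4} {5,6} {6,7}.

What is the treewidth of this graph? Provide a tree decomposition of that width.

Treewidth 2.
One optimal decomposition is:
Bags: B1 = {5, 6, 7}  B2 = {0, 5, 7}  B3 = {0, 1, 7}  B4 = {0, 1, 4}  B5 = {1, 2, 4}  B6 = {2, 3, 4}
Tree: B1–B2, B2–B3, B3–B4, B4–B5, B5–B6

Each bag holds 3 vertices, so the decomposition has width 2, which upper-bounds the treewidth. Since 6–5–0–7–6 is a cycle in G, G is not acyclic. Forests are exactly the graphs of treewidth ≤ 1, so tw(G) ≥ 2. Therefore the treewidth is 2.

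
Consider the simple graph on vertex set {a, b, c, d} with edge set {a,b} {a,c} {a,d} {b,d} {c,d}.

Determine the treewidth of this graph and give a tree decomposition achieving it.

Treewidth 2.
One optimal decomposition is:
Bags: B1 = {a, c, d}  B2 = {a, b, d}
Tree: B1–B2

Every bag has size at most 3, so the width is 3 − 1 = 2 and tw(G) ≤ 2. On the other hand G contains the 3-clique {a, c, d}. A clique must lie in a single bag of any decomposition, so no decomposition can have width below 2. Therefore the treewidth is 2.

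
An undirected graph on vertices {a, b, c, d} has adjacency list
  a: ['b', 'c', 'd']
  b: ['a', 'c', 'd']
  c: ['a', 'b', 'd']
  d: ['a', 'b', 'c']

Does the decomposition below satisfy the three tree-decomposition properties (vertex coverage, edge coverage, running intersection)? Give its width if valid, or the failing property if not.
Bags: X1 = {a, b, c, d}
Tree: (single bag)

Checking the three conditions: (i) the bags cover all of {a, b, c, d}; (ii) for each edge, some bag contains both endpoints; (iii) the bags containing any fixed vertex form a subtree. All hold, so the decomposition is valid with width 4 − 1 = 3.

Yes; width 3.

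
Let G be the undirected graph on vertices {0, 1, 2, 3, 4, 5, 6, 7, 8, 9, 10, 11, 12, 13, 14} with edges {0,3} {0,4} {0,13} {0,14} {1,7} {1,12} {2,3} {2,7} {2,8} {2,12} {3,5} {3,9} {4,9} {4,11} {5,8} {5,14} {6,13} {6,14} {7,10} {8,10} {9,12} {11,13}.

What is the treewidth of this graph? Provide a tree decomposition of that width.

The largest bag has 4 vertices, giving width 3; this decomposition certifies tw(G) ≤ 3. For the lower bound: the 4 vertex sets {1,7,10}, {12}, {2}, {3,5,8,9} are disjoint, each induces a connected subgraph, and every pair is joined by at least one edge of G. Contracting each set to a single vertex therefore yields K_{4} as a minor, and since treewidth is minor-monotone, tw(G) ≥ tw(K_{4}) = 3. Therefore the treewidth is 3.

Treewidth 3.
Bags: B1 = {1, 7, 10, 12}  B2 = {2, 7, 10, 12}  B3 = {2, 8, 10, 12}  B4 = {2, 8, 9, 12}  B5 = {2, 3, 8, 9}  B6 = {3, 5, 8, 9}  B7 = {3, 4, 5, 9}  B8 = {0, 3, 4, 5}  B9 = {0, 4, 5, 14}  B10 = {0, 4, 11, 14}  B11 = {0, 11, 13, 14}  B12 = {6, 11, 13, 14}
Tree: B1–B2, B2–B3, B3–B4, B4–B5, B5–B6, B6–B7, B7–B8, B8–B9, B9–B10, B10–B11, B11–B12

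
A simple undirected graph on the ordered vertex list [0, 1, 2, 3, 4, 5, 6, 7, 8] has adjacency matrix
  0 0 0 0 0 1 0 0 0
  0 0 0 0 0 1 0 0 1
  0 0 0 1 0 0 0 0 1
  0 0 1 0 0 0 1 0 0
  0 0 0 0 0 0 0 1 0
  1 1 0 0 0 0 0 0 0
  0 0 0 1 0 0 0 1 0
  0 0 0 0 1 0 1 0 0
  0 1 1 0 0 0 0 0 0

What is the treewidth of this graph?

1

A width-1 tree decomposition is:
Bags: B1 = {4, 7}  B2 = {6, 7}  B3 = {3, 6}  B4 = {2, 3}  B5 = {2, 8}  B6 = {1, 8}  B7 = {1, 5}  B8 = {0, 5}
Tree: B1–B2, B2–B3, B3–B4, B4–B5, B5–B6, B6–B7, B7–B8
Every bag has size at most 2, so the width is 2 − 1 = 1 and tw(G) ≤ 1. Any graph with an edge has treewidth ≥ 1, and G has the edge 4–7. The upper and lower bounds meet at 1, so that is the treewidth.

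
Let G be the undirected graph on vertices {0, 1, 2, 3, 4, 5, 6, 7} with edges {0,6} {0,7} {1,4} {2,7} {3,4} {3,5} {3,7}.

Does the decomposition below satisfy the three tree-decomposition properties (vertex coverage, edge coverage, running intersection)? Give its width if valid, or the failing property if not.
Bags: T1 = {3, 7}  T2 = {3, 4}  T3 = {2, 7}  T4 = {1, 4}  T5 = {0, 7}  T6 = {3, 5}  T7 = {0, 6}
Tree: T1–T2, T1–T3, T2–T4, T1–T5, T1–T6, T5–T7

Vertex coverage: the bags together contain {0, 1, 2, 3, 4, 5, 6, 7}, the full vertex set. Edge coverage: each edge of G has both endpoints in at least one bag. Running intersection: for every vertex, the bags containing it form a connected subtree. All three properties hold, so this is a valid tree decomposition of width max|bag| − 1 = 1, and hence tw(G) ≤ 1.

Yes; width 1.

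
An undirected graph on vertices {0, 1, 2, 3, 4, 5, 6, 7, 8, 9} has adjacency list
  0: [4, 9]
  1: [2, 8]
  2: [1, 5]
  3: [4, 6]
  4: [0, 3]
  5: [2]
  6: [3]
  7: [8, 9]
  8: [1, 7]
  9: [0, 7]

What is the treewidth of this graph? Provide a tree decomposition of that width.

Each bag holds 2 vertices, so the decomposition has width 1, which upper-bounds the treewidth. Any graph with an edge has treewidth ≥ 1, and G has the edge 6–3. Hence tw(G) = 1 exactly.

Treewidth 1.
Bags: B1 = {3, 6}  B2 = {3, 4}  B3 = {0, 4}  B4 = {0, 9}  B5 = {7, 9}  B6 = {7, 8}  B7 = {1, 8}  B8 = {1, 2}  B9 = {2, 5}
Tree: B1–B2, B2–B3, B3–B4, B4–B5, B5–B6, B6–B7, B7–B8, B8–B9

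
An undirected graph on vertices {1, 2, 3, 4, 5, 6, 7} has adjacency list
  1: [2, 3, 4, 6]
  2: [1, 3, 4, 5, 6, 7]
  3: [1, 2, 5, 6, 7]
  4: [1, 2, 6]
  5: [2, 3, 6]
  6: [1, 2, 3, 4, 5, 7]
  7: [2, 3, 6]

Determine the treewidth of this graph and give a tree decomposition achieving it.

The largest bag has 4 vertices, giving width 3; this decomposition certifies tw(G) ≤ 3. On the other hand G contains the 4-clique {1, 2, 3, 6}. A clique must lie in a single bag of any decomposition, so no decomposition can have width below 3. The upper and lower bounds meet at 3, so that is the treewidth.

Treewidth 3.
One optimal decomposition is:
Bags: B1 = {2, 3, 5, 6}  B2 = {1, 2, 3, 6}  B3 = {1, 2, 4, 6}  B4 = {2, 3, 6, 7}
Tree: B1–B2, B2–B3, B1–B4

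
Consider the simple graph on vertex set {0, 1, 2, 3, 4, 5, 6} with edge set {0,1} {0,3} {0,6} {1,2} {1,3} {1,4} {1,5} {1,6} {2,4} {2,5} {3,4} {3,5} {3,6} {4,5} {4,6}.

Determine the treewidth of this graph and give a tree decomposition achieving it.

Treewidth 3.
One such decomposition:
Bags: B1 = {1, 3, 4, 6}  B2 = {0, 1, 3, 6}  B3 = {1, 3, 4, 5}  B4 = {1, 2, 4, 5}
Tree: B1–B2, B1–B3, B3–B4

The largest bag has 4 vertices, giving width 3; this decomposition certifies tw(G) ≤ 3. On the other hand G contains the 4-clique {1, 2, 4, 5}. A clique must lie in a single bag of any decomposition, so no decomposition can have width below 3. Combining the bounds, tw(G) = 3.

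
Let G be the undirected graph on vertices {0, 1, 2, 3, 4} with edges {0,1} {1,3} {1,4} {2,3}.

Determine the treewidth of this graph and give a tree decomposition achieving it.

Treewidth 1.
One optimal decomposition is:
Bags: B1 = {1, 3}  B2 = {1, 4}  B3 = {0, 1}  B4 = {2, 3}
Tree: B1–B2, B1–B3, B1–B4

Every bag has size at most 2, so the width is 2 − 1 = 1 and tw(G) ≤ 1. Since G has at least one edge (e.g. 1–3), it is not an edgeless graph, so tw(G) ≥ 1. Hence tw(G) = 1 exactly.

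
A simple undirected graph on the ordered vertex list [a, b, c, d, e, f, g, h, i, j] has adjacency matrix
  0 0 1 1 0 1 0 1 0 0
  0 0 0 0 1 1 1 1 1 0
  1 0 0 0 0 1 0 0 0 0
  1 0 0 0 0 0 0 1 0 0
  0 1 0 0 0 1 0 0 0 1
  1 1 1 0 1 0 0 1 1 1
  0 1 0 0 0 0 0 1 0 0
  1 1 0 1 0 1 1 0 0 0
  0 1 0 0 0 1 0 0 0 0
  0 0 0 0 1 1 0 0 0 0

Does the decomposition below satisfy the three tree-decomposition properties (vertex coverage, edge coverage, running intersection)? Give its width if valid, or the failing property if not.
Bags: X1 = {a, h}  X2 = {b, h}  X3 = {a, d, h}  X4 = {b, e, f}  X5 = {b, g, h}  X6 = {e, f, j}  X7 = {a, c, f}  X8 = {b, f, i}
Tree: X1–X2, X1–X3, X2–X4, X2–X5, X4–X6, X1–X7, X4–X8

A tree decomposition must satisfy three properties: every vertex lies in some bag; for every edge, both endpoints lie together in some bag; and for every vertex, the bags containing it form a connected subtree. Here edge (f,h) lies in no bag, so the decomposition is invalid.

No — edge (f,h) lies in no bag.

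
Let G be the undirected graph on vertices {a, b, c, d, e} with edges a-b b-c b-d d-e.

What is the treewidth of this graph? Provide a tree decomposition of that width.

Treewidth 1.
Bags: B1 = {d, e}  B2 = {b, d}  B3 = {b, c}  B4 = {a, b}
Tree: B1–B2, B2–B3, B2–B4

The largest bag has 2 vertices, giving width 1; this decomposition certifies tw(G) ≤ 1. Since G has at least one edge (e.g. e–d), it is not an edgeless graph, so tw(G) ≥ 1. Therefore the treewidth is 1.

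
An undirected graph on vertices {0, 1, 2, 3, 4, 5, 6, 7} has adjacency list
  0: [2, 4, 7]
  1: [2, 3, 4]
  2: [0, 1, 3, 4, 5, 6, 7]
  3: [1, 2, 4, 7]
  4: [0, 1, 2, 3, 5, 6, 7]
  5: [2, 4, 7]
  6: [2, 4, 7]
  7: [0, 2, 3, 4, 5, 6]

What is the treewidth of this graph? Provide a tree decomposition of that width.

Treewidth 3.
Bags: B1 = {2, 4, 6, 7}  B2 = {0, 2, 4, 7}  B3 = {2, 3, 4, 7}  B4 = {2, 4, 5, 7}  B5 = {1, 2, 3, 4}
Tree: B1–B2, B1–B3, B3–B4, B3–B5

The largest bag has 4 vertices, giving width 3; this decomposition certifies tw(G) ≤ 3. On the other hand G contains the 4-clique {1, 2, 3, 4}. A clique must lie in a single bag of any decomposition, so no decomposition can have width below 3. Hence tw(G) = 3 exactly.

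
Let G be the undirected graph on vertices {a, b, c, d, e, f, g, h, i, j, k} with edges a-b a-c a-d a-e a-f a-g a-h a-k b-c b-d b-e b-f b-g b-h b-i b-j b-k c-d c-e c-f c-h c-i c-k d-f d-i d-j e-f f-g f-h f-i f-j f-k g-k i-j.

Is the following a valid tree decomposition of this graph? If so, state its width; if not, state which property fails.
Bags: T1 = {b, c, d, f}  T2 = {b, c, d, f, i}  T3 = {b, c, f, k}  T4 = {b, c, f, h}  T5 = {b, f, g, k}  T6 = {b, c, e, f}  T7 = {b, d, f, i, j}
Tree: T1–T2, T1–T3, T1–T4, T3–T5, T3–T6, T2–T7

No — vertex a appears in no bag.

A tree decomposition must satisfy three properties: every vertex lies in some bag; for every edge, both endpoints lie together in some bag; and for every vertex, the bags containing it form a connected subtree. Here vertex a appears in no bag, so the decomposition is invalid.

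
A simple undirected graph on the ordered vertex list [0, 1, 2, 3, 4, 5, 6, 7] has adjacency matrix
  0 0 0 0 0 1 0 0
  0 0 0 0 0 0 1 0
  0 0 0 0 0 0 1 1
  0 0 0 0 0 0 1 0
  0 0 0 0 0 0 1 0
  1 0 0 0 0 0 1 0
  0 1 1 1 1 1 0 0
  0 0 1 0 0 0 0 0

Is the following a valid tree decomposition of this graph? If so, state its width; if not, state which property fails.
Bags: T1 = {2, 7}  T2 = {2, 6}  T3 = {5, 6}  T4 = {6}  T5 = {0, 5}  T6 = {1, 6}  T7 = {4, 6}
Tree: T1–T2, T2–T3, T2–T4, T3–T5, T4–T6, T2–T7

A tree decomposition must satisfy three properties: every vertex lies in some bag; for every edge, both endpoints lie together in some bag; and for every vertex, the bags containing it form a connected subtree. Here vertex 3 appears in no bag, so the decomposition is invalid.

No — vertex 3 appears in no bag.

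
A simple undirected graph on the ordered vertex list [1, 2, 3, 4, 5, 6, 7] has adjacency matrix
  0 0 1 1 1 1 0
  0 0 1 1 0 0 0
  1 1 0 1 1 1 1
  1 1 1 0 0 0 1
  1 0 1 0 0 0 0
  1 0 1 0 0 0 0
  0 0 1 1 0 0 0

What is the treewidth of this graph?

A width-2 tree decomposition is:
Bags: B1 = {1, 3, 5}  B2 = {1, 3, 4}  B3 = {2, 3, 4}  B4 = {1, 3, 6}  B5 = {3, 4, 7}
Tree: B1–B2, B2–B3, B1–B4, B2–B5
The largest bag has 3 vertices, giving width 2; this decomposition certifies tw(G) ≤ 2. On the other hand G contains the 3-clique {1, 3, 4}. A clique must lie in a single bag of any decomposition, so no decomposition can have width below 2. Combining the bounds, tw(G) = 2.

2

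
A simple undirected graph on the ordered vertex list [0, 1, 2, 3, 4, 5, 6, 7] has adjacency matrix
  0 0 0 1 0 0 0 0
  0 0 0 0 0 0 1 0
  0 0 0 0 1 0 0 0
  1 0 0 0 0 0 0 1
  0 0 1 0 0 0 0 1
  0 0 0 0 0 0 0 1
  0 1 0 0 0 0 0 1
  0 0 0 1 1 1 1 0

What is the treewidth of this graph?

1

A width-1 tree decomposition is:
Bags: B1 = {4, 7}  B2 = {2, 4}  B3 = {6, 7}  B4 = {3, 7}  B5 = {5, 7}  B6 = {0, 3}  B7 = {1, 6}
Tree: B1–B2, B1–B3, B3–B4, B4–B5, B4–B6, B3–B7
The largest bag has 2 vertices, giving width 1; this decomposition certifies tw(G) ≤ 1. Any graph with an edge has treewidth ≥ 1, and G has the edge 7–4. Therefore the treewidth is 1.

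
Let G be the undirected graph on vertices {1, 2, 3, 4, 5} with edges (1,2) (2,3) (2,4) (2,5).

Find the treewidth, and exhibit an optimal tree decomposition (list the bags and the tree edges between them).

The largest bag has 2 vertices, giving width 1; this decomposition certifies tw(G) ≤ 1. G has an edge, so its treewidth is at least 1. Hence tw(G) = 1 exactly.

Treewidth 1.
Bags: B1 = {2, 5}  B2 = {2, 3}  B3 = {1, 2}  B4 = {2, 4}
Tree: B1–B2, B2–B3, B1–B4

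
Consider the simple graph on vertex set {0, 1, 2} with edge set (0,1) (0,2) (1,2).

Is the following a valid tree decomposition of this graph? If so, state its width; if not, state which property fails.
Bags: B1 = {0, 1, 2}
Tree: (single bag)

Yes; width 2.

Vertex coverage: the bags together contain {0, 1, 2}, the full vertex set. Edge coverage: each edge of G has both endpoints in at least one bag. Running intersection: for every vertex, the bags containing it form a connected subtree. All three properties hold, so this is a valid tree decomposition of width max|bag| − 1 = 2, and hence tw(G) ≤ 2.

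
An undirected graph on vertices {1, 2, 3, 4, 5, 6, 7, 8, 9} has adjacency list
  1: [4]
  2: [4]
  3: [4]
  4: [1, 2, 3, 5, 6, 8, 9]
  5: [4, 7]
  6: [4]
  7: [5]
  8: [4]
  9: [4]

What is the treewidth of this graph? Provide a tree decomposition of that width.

The largest bag has 2 vertices, giving width 1; this decomposition certifies tw(G) ≤ 1. Any graph with an edge has treewidth ≥ 1, and G has the edge 6–4. The upper and lower bounds meet at 1, so that is the treewidth.

Treewidth 1.
One such decomposition:
Bags: B1 = {4, 6}  B2 = {4, 8}  B3 = {4, 9}  B4 = {1, 4}  B5 = {3, 4}  B6 = {4, 5}  B7 = {2, 4}  B8 = {5, 7}
Tree: B1–B2, B2–B3, B1–B4, B1–B5, B5–B6, B3–B7, B6–B8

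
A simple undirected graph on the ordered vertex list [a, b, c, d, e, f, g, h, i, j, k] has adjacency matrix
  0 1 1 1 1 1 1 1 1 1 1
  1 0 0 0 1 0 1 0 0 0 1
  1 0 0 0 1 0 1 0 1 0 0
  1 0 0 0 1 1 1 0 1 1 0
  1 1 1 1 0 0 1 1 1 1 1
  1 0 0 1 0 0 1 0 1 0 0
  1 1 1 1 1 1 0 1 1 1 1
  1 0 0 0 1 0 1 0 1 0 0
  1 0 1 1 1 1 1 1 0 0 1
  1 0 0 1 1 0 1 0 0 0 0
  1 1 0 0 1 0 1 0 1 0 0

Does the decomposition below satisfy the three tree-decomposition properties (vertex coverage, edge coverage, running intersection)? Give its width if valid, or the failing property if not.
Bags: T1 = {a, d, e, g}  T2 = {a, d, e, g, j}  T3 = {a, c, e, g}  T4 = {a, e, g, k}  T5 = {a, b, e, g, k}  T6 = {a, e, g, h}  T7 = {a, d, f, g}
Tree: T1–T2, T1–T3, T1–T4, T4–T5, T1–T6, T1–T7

No — vertex i appears in no bag.

A tree decomposition must satisfy three properties: every vertex lies in some bag; for every edge, both endpoints lie together in some bag; and for every vertex, the bags containing it form a connected subtree. Here vertex i appears in no bag, so the decomposition is invalid.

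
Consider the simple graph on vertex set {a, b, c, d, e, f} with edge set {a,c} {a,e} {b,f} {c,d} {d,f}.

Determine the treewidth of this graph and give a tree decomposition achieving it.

Treewidth 1.
One optimal decomposition is:
Bags: B1 = {b, f}  B2 = {d, f}  B3 = {c, d}  B4 = {a, c}  B5 = {a, e}
Tree: B1–B2, B2–B3, B3–B4, B4–B5

The largest bag has 2 vertices, giving width 1; this decomposition certifies tw(G) ≤ 1. G has an edge, so its treewidth is at least 1. Therefore the treewidth is 1.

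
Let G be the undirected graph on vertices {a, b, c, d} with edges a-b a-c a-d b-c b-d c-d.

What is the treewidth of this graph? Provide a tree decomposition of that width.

Treewidth 3.
Bags: B1 = {a, b, c, d}
Tree: (single bag)

A single bag containing all 4 vertices is trivially a valid decomposition of width 3. On the other hand G contains the 4-clique {a, b, c, d}. A clique must lie in a single bag of any decomposition, so no decomposition can have width below 3. The upper and lower bounds meet at 3, so that is the treewidth.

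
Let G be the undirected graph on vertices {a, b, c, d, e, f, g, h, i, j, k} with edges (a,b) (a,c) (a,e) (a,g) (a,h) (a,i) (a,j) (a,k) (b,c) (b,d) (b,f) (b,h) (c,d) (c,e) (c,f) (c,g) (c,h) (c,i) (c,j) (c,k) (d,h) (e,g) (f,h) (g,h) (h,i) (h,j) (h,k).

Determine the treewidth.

A width-3 tree decomposition is:
Bags: B1 = {a, c, h, j}  B2 = {a, c, h, k}  B3 = {a, b, c, h}  B4 = {b, c, d, h}  B5 = {b, c, f, h}  B6 = {a, c, h, i}  B7 = {a, c, g, h}  B8 = {a, c, e, g}
Tree: B1–B2, B1–B3, B3–B4, B4–B5, B1–B6, B6–B7, B7–B8
Each bag holds 4 vertices, so the decomposition has width 3, which upper-bounds the treewidth. For the lower bound, the 4 vertices {a, c, e, g} are pairwise adjacent, and any tree decomposition puts a clique entirely inside one bag — forcing width ≥ 3. Therefore the treewidth is 3.

3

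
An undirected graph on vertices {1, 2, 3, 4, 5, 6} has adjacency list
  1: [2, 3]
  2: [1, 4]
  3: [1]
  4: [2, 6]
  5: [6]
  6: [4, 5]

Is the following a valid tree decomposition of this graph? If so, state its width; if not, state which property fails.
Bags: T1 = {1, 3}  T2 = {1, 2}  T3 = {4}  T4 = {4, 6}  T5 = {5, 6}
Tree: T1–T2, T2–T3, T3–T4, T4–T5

No — edge (2,4) lies in no bag.

A tree decomposition must satisfy three properties: every vertex lies in some bag; for every edge, both endpoints lie together in some bag; and for every vertex, the bags containing it form a connected subtree. Here edge (2,4) lies in no bag, so the decomposition is invalid.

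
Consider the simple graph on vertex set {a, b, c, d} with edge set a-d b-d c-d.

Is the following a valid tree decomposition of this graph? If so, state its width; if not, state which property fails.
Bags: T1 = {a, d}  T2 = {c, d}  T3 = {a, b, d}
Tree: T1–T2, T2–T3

No — bags containing vertex a are not connected in the tree.

A tree decomposition must satisfy three properties: every vertex lies in some bag; for every edge, both endpoints lie together in some bag; and for every vertex, the bags containing it form a connected subtree. Here bags containing vertex a are not connected in the tree, so the decomposition is invalid.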